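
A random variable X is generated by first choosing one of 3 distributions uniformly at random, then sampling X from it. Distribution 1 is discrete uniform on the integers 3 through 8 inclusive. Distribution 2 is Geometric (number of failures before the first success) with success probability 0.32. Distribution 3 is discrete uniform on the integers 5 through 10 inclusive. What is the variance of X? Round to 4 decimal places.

9.0781

Per component, 1: μ=5.5, E[X²]=33.1667; 2: μ=2.125, E[X²]=11.1562; 3: μ=7.5, E[X²]=59.1667.
E[X] = 0.333333·5.5 + 0.333333·2.125 + 0.333333·7.5 = 5.04167.
E[X²] = 0.333333·33.1667 + 0.333333·11.1562 + 0.333333·59.1667 = 34.4965.
Var(X) = E[X²] − (E[X])² = 34.4965 − 25.4184 = 9.07812.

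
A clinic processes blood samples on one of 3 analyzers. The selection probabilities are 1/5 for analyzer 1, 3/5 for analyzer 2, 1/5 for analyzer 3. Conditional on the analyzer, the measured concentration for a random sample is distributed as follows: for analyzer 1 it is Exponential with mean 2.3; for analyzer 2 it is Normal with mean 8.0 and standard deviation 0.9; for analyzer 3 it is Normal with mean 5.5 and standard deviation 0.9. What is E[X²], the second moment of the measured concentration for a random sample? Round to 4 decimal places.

47.2140

For each component E[X²] = Var + (mean)², giving 1: 10.58; 2: 64.81; 3: 31.06.
Overall E[X²] = 0.2·10.58 + 0.6·64.81 + 0.2·31.06 = 47.214.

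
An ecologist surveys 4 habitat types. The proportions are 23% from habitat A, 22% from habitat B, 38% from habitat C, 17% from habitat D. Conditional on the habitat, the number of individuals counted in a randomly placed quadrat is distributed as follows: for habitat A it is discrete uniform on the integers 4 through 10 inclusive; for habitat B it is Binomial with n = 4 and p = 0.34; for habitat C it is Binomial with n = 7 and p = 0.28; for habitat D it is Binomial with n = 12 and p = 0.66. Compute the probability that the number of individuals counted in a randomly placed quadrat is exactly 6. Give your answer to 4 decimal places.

0.0538

Conditional on each habitat, P(X = 6): A: 0.142857; B: 0; C: 0.00242873; D: 0.11798.
By total probability, P(X = 6) = 0.23·0.142857 + 0.22·0 + 0.38·0.00242873 + 0.17·0.11798 = 0.0538367.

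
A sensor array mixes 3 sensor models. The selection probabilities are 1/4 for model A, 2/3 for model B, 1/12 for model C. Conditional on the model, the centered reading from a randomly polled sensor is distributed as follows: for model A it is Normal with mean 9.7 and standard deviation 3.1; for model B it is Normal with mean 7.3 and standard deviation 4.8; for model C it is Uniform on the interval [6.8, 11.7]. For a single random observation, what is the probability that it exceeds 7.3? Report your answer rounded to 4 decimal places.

Conditional on each model, P(X > 7.3): A: 0.780592; B: 0.5; C: 0.897959.
By total probability, P(X > 7.3) = 0.25·0.780592 + 0.666667·0.5 + 0.0833333·0.897959 = 0.603311.

0.6033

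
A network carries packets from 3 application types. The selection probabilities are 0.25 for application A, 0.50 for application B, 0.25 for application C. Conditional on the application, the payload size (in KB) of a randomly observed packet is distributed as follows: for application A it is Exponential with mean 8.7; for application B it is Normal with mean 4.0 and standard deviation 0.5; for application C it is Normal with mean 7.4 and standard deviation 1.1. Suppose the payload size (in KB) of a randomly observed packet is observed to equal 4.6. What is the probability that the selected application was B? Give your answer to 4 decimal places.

Likelihoods f(4.6 | ·): A: 0.0677413; B: 0.388372; C: 0.0142085.
Posterior ∝ prior × likelihood. Numerator for B: 0.5·0.388372 = 0.194186.
Normalizing constant: 0.25·0.0677413 + 0.5·0.388372 + 0.25·0.0142085 = 0.214674.
P(B | observation) = 0.194186 / 0.214674 = 0.904565.

0.9046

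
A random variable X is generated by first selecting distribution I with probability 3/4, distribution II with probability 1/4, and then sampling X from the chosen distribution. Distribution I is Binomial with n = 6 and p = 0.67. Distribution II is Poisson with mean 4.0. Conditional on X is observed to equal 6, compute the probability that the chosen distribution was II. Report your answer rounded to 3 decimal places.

0.277

Likelihoods P(X=6 | ·): I: 0.0904584; II: 0.104196.
Posterior ∝ prior × likelihood. Numerator for II: 0.25·0.104196 = 0.0260489.
Normalizing constant: 0.75·0.0904584 + 0.25·0.104196 = 0.0938927.
P(II | observation) = 0.0260489 / 0.0938927 = 0.277433.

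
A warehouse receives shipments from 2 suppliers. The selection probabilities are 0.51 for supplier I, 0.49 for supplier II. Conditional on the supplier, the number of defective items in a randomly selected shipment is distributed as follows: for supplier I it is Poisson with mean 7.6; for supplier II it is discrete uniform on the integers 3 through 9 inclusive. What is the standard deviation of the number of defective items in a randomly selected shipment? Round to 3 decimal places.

2.545

Per component, I: μ=7.6, E[X²]=65.36; II: μ=6, E[X²]=40.
E[X] = 0.51·7.6 + 0.49·6 = 6.816.
E[X²] = 0.51·65.36 + 0.49·40 = 52.9336.
Var(X) = E[X²] − (E[X])² = 52.9336 − 46.4579 = 6.47574.
SD(X) = √6.47574 = 2.54475.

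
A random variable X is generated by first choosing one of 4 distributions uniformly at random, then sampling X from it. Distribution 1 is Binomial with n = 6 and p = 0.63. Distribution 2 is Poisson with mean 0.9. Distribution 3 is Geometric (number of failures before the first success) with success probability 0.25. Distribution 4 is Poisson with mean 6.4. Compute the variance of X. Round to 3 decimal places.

Per component, 1: μ=3.78, E[X²]=15.687; 2: μ=0.9, E[X²]=1.71; 3: μ=3, E[X²]=21; 4: μ=6.4, E[X²]=47.36.
E[X] = 0.25·3.78 + 0.25·0.9 + 0.25·3 + 0.25·6.4 = 3.52.
E[X²] = 0.25·15.687 + 0.25·1.71 + 0.25·21 + 0.25·47.36 = 21.4393.
Var(X) = E[X²] − (E[X])² = 21.4393 − 12.3904 = 9.04885.

9.049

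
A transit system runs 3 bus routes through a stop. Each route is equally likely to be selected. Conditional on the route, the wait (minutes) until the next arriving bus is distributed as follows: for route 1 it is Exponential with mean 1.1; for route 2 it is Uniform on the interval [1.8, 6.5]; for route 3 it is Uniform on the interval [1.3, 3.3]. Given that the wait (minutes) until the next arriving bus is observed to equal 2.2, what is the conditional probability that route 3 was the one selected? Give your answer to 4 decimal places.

0.5982

Likelihoods f(2.2 | ·): 1: 0.123032; 2: 0.212766; 3: 0.5.
Posterior ∝ prior × likelihood. Numerator for 3: 0.333333·0.5 = 0.166667.
Normalizing constant: 0.333333·0.123032 + 0.333333·0.212766 + 0.333333·0.5 = 0.278599.
P(3 | observation) = 0.166667 / 0.278599 = 0.598231.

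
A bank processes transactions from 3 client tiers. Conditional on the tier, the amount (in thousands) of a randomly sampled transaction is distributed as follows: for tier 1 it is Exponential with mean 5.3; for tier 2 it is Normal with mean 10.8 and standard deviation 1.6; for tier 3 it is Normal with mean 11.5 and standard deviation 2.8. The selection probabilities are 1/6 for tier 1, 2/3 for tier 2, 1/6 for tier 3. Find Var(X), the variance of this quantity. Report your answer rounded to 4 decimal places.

Per component, 1: μ=5.3, E[X²]=56.18; 2: μ=10.8, E[X²]=119.2; 3: μ=11.5, E[X²]=140.09.
E[X] = 0.166667·5.3 + 0.666667·10.8 + 0.166667·11.5 = 10.
E[X²] = 0.166667·56.18 + 0.666667·119.2 + 0.166667·140.09 = 112.178.
Var(X) = E[X²] − (E[X])² = 112.178 − 100 = 12.1783.

12.1783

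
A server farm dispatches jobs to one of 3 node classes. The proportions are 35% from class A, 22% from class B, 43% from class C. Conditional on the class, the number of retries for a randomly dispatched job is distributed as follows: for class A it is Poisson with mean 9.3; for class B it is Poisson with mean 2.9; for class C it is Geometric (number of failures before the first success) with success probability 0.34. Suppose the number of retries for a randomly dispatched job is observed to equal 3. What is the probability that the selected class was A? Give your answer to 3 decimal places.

Likelihoods P(X=3 | ·): A: 0.0122563; B: 0.22366; C: 0.0977486.
Posterior ∝ prior × likelihood. Numerator for A: 0.35·0.0122563 = 0.0042897.
Normalizing constant: 0.35·0.0122563 + 0.22·0.22366 + 0.43·0.0977486 = 0.0955269.
P(A | observation) = 0.0042897 / 0.0955269 = 0.0449057.

0.045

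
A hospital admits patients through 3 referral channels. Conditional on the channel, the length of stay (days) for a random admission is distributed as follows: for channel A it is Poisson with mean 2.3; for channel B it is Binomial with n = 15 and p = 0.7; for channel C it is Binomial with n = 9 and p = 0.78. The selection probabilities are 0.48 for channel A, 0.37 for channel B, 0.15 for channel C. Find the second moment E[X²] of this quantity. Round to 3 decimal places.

53.225

For each component E[X²] = Var + (mean)², giving A: 7.59; B: 113.4; C: 50.8248.
Overall E[X²] = 0.48·7.59 + 0.37·113.4 + 0.15·50.8248 = 53.2249.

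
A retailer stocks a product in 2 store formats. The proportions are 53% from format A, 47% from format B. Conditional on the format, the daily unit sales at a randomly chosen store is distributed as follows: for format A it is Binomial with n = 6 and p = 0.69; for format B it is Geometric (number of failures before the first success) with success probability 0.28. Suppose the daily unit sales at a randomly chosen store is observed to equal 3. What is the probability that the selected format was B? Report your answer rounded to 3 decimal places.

0.321

Likelihoods P(X=3 | ·): A: 0.195732; B: 0.104509.
Posterior ∝ prior × likelihood. Numerator for B: 0.47·0.104509 = 0.0491194.
Normalizing constant: 0.53·0.195732 + 0.47·0.104509 = 0.152858.
P(B | observation) = 0.0491194 / 0.152858 = 0.321341.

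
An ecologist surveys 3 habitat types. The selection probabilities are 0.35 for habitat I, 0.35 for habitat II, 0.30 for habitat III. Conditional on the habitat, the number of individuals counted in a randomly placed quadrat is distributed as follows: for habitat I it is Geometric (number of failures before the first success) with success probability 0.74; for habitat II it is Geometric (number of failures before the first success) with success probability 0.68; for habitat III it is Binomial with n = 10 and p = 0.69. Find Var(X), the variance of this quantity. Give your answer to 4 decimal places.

9.8952

Per component, I: μ=0.351351, E[X²]=0.598247; II: μ=0.470588, E[X²]=0.913495; III: μ=6.9, E[X²]=49.749.
E[X] = 0.35·0.351351 + 0.35·0.470588 + 0.3·6.9 = 2.35768.
E[X²] = 0.35·0.598247 + 0.35·0.913495 + 0.3·49.749 = 15.4538.
Var(X) = E[X²] − (E[X])² = 15.4538 − 5.55865 = 9.89516.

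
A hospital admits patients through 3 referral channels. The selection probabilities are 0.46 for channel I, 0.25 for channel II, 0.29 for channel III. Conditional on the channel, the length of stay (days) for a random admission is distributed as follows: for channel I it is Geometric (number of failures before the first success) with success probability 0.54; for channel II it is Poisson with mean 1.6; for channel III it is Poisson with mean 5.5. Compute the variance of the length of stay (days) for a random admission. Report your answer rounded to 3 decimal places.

Per component, I: μ=0.851852, E[X²]=2.30316; II: μ=1.6, E[X²]=4.16; III: μ=5.5, E[X²]=35.75.
E[X] = 0.46·0.851852 + 0.25·1.6 + 0.29·5.5 = 2.38685.
E[X²] = 0.46·2.30316 + 0.25·4.16 + 0.29·35.75 = 12.467.
Var(X) = E[X²] − (E[X])² = 12.467 − 5.69706 = 6.76989.

6.770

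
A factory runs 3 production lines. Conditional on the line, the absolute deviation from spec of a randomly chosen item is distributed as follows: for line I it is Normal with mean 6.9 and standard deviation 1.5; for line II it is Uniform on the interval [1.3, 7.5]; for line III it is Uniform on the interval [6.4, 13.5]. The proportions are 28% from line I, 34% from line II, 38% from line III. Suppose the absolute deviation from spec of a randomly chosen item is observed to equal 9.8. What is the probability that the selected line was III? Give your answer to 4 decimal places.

0.8233

Likelihoods f(9.8 | ·): I: 0.0410365; II: 0; III: 0.140845.
Posterior ∝ prior × likelihood. Numerator for III: 0.38·0.140845 = 0.0535211.
Normalizing constant: 0.28·0.0410365 + 0.34·0 + 0.38·0.140845 = 0.0650114.
P(III | observation) = 0.0535211 / 0.0650114 = 0.823258.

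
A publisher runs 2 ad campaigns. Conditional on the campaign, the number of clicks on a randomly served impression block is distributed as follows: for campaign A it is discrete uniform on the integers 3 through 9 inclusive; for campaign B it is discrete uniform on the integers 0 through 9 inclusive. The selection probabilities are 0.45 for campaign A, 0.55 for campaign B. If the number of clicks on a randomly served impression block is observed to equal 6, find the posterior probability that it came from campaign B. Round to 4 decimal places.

Likelihoods P(X=6 | ·): A: 0.142857; B: 0.1.
Posterior ∝ prior × likelihood. Numerator for B: 0.55·0.1 = 0.055.
Normalizing constant: 0.45·0.142857 + 0.55·0.1 = 0.119286.
P(B | observation) = 0.055 / 0.119286 = 0.461078.

0.4611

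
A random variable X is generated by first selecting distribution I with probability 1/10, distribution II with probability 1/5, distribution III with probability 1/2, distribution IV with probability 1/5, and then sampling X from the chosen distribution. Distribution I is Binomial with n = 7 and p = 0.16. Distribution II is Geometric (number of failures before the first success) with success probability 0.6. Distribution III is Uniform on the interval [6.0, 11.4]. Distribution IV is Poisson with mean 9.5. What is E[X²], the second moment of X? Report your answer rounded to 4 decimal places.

59.5406

For each component E[X²] = Var + (mean)², giving I: 2.1952; II: 1.55556; III: 78.12; IV: 99.75.
Overall E[X²] = 0.1·2.1952 + 0.2·1.55556 + 0.5·78.12 + 0.2·99.75 = 59.5406.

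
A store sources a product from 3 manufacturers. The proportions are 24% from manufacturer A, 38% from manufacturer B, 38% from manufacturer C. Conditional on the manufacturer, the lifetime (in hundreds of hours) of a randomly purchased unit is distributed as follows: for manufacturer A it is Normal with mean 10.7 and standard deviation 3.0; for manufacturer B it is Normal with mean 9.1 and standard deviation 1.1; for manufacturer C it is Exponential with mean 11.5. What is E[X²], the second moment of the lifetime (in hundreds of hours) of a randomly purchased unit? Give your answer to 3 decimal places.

For each component E[X²] = Var + (mean)², giving A: 123.49; B: 84.02; C: 264.5.
Overall E[X²] = 0.24·123.49 + 0.38·84.02 + 0.38·264.5 = 162.075.

162.075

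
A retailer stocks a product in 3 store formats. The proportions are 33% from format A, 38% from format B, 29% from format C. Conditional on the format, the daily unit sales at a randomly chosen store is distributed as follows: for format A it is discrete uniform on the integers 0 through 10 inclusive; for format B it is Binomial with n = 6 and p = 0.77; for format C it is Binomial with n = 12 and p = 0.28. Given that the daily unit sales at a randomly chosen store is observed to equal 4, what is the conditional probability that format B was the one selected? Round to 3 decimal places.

Likelihoods P(X=4 | ·): A: 0.0909091; B: 0.278939; C: 0.219734.
Posterior ∝ prior × likelihood. Numerator for B: 0.38·0.278939 = 0.105997.
Normalizing constant: 0.33·0.0909091 + 0.38·0.278939 + 0.29·0.219734 = 0.19972.
P(B | observation) = 0.105997 / 0.19972 = 0.530728.

0.531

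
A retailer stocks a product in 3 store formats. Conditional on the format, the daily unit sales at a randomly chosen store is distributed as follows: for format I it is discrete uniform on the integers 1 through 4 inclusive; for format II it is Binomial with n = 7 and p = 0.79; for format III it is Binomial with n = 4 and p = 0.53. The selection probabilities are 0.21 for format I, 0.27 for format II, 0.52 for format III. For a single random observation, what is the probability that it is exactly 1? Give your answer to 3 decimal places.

0.167

Conditional on each format, P(X = 1): I: 0.25; II: 0.000474287; III: 0.220105.
By total probability, P(X = 1) = 0.21·0.25 + 0.27·0.000474287 + 0.52·0.220105 = 0.167083.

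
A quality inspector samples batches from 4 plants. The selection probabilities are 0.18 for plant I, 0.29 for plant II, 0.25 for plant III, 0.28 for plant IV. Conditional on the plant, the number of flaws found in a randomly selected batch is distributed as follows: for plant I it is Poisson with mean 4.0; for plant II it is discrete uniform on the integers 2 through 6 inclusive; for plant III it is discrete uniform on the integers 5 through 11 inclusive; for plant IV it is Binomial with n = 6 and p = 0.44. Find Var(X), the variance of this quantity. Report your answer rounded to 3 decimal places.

Per component, I: μ=4, E[X²]=20; II: μ=4, E[X²]=18; III: μ=8, E[X²]=68; IV: μ=2.64, E[X²]=8.448.
E[X] = 0.18·4 + 0.29·4 + 0.25·8 + 0.28·2.64 = 4.6192.
E[X²] = 0.18·20 + 0.29·18 + 0.25·68 + 0.28·8.448 = 28.1854.
Var(X) = E[X²] − (E[X])² = 28.1854 − 21.337 = 6.84843.

6.848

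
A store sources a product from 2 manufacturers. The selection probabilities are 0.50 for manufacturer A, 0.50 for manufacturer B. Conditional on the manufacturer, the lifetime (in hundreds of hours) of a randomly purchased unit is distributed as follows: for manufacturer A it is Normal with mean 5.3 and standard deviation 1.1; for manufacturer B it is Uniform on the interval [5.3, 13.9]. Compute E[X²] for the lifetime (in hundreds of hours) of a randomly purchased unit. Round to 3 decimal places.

For each component E[X²] = Var + (mean)², giving A: 29.3; B: 98.3233.
Overall E[X²] = 0.5·29.3 + 0.5·98.3233 = 63.8117.

63.812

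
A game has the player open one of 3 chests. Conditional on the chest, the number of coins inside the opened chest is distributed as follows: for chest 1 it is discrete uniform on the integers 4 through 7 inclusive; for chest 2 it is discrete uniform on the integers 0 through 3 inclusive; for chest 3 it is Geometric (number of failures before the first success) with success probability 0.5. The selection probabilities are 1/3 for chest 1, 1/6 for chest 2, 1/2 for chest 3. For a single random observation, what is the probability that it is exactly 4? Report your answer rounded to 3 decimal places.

Conditional on each chest, P(X = 4): 1: 0.25; 2: 0; 3: 0.03125.
By total probability, P(X = 4) = 0.333333·0.25 + 0.166667·0 + 0.5·0.03125 = 0.0989583.

0.099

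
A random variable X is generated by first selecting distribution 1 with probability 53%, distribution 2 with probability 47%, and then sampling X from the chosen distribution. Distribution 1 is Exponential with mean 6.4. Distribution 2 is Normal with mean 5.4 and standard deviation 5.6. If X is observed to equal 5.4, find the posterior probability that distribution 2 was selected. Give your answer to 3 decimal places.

Likelihoods f(5.4 | ·): 1: 0.0672023; 2: 0.0712397.
Posterior ∝ prior × likelihood. Numerator for 2: 0.47·0.0712397 = 0.0334827.
Normalizing constant: 0.53·0.0672023 + 0.47·0.0712397 = 0.0690999.
P(2 | observation) = 0.0334827 / 0.0690999 = 0.484555.

0.485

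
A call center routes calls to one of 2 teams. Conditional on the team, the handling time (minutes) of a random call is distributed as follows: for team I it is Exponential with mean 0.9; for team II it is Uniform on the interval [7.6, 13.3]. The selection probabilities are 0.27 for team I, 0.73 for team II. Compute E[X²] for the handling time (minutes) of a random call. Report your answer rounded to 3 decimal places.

For each component E[X²] = Var + (mean)², giving I: 1.62; II: 111.91.
Overall E[X²] = 0.27·1.62 + 0.73·111.91 = 82.1317.

82.132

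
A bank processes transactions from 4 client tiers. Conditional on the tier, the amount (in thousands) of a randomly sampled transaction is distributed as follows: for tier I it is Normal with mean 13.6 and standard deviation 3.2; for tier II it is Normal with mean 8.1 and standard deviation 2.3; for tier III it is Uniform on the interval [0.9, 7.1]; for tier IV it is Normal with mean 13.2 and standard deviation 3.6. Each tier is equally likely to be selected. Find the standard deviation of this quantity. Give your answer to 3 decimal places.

Per component, I: μ=13.6, E[X²]=195.2; II: μ=8.1, E[X²]=70.9; III: μ=4, E[X²]=19.2033; IV: μ=13.2, E[X²]=187.2.
E[X] = 0.25·13.6 + 0.25·8.1 + 0.25·4 + 0.25·13.2 = 9.725.
E[X²] = 0.25·195.2 + 0.25·70.9 + 0.25·19.2033 + 0.25·187.2 = 118.126.
Var(X) = E[X²] − (E[X])² = 118.126 − 94.5756 = 23.5502.
SD(X) = √23.5502 = 4.85286.

4.853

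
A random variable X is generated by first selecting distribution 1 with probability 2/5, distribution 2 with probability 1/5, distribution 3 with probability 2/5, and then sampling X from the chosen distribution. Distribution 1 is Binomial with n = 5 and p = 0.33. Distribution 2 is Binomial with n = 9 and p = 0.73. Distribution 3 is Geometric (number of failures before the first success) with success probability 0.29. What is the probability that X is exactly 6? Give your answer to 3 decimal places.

Conditional on each component, P(X = 6): 1: 0; 2: 0.250212; 3: 0.0371491.
By total probability, P(X = 6) = 0.4·0 + 0.2·0.250212 + 0.4·0.0371491 = 0.064902.

0.065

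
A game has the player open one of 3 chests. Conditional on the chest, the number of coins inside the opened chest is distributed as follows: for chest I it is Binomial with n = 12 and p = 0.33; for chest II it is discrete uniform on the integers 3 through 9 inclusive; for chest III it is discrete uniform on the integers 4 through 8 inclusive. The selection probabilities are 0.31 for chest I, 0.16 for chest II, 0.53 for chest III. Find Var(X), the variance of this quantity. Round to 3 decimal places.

3.413

Per component, I: μ=3.96, E[X²]=18.3348; II: μ=6, E[X²]=40; III: μ=6, E[X²]=38.
E[X] = 0.31·3.96 + 0.16·6 + 0.53·6 = 5.3676.
E[X²] = 0.31·18.3348 + 0.16·40 + 0.53·38 = 32.2238.
Var(X) = E[X²] − (E[X])² = 32.2238 − 28.8111 = 3.41266.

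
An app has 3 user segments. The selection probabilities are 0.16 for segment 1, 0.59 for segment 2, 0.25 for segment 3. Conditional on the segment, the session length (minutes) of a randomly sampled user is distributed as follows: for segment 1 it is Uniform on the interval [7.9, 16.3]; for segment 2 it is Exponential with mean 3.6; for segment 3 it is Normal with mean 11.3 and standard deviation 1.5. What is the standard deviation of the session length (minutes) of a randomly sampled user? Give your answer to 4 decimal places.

Per component, 1: μ=12.1, E[X²]=152.29; 2: μ=3.6, E[X²]=25.92; 3: μ=11.3, E[X²]=129.94.
E[X] = 0.16·12.1 + 0.59·3.6 + 0.25·11.3 = 6.885.
E[X²] = 0.16·152.29 + 0.59·25.92 + 0.25·129.94 = 72.1442.
Var(X) = E[X²] − (E[X])² = 72.1442 − 47.4032 = 24.741.
SD(X) = √24.741 = 4.97403.

4.9740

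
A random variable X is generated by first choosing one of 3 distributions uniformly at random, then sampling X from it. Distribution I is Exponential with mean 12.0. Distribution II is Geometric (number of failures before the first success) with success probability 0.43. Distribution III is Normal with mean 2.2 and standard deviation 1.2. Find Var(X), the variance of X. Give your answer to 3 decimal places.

72.924

Per component, I: μ=12, E[X²]=288; II: μ=1.32558, E[X²]=4.83991; III: μ=2.2, E[X²]=6.28.
E[X] = 0.333333·12 + 0.333333·1.32558 + 0.333333·2.2 = 5.17519.
E[X²] = 0.333333·288 + 0.333333·4.83991 + 0.333333·6.28 = 99.7066.
Var(X) = E[X²] − (E[X])² = 99.7066 − 26.7826 = 72.924.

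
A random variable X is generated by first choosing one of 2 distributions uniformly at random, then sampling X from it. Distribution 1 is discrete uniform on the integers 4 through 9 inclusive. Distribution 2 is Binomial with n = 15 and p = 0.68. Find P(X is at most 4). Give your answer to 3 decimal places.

0.084

Conditional on each component, P(X ≤ 4): 1: 0.166667; 2: 0.00123562.
By total probability, P(X ≤ 4) = 0.5·0.166667 + 0.5·0.00123562 = 0.0839511.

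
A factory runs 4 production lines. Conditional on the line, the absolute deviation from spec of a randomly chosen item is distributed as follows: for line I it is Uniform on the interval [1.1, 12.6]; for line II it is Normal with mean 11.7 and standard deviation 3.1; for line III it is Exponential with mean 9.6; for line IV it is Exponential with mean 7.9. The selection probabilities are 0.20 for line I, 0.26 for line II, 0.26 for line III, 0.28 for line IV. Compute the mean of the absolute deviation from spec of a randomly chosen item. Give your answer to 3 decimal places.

Component means — I: 6.85; II: 11.7; III: 9.6; IV: 7.9.
E[X] = 0.2·6.85 + 0.26·11.7 + 0.26·9.6 + 0.28·7.9 = 9.12.

9.120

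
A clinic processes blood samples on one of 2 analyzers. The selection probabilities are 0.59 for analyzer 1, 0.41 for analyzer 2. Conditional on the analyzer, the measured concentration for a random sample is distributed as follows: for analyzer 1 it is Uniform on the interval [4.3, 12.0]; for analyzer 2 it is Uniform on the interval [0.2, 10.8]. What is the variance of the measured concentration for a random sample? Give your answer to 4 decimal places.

Per component, 1: μ=8.15, E[X²]=71.3633; 2: μ=5.5, E[X²]=39.6133.
E[X] = 0.59·8.15 + 0.41·5.5 = 7.0635.
E[X²] = 0.59·71.3633 + 0.41·39.6133 = 58.3458.
Var(X) = E[X²] − (E[X])² = 58.3458 − 49.893 = 8.4528.

8.4528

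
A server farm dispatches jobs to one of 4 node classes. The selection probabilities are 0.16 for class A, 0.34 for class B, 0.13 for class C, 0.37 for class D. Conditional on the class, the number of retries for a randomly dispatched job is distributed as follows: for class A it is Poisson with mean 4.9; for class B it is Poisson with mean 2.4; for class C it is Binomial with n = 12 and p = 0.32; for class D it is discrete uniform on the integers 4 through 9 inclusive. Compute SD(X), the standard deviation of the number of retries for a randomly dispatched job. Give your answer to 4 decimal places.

Per component, A: μ=4.9, E[X²]=28.91; B: μ=2.4, E[X²]=8.16; C: μ=3.84, E[X²]=17.3568; D: μ=6.5, E[X²]=45.1667.
E[X] = 0.16·4.9 + 0.34·2.4 + 0.13·3.84 + 0.37·6.5 = 4.5042.
E[X²] = 0.16·28.91 + 0.34·8.16 + 0.13·17.3568 + 0.37·45.1667 = 26.3681.
Var(X) = E[X²] − (E[X])² = 26.3681 − 20.2878 = 6.08023.
SD(X) = √6.08023 = 2.46581.

2.4658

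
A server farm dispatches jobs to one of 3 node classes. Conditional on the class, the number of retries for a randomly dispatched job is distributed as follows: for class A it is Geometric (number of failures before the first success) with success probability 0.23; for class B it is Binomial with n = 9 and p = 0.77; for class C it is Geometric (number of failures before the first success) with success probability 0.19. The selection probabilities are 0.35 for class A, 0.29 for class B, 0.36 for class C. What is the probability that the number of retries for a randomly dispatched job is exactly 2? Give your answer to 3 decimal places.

0.093

Conditional on each class, P(X = 2): A: 0.136367; B: 0.00072674; C: 0.124659.
By total probability, P(X = 2) = 0.35·0.136367 + 0.29·0.00072674 + 0.36·0.124659 = 0.0928164.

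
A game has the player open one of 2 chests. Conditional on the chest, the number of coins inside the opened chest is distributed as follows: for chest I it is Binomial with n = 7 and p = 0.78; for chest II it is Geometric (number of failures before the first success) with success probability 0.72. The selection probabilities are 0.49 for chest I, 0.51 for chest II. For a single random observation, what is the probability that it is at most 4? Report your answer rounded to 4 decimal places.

0.5993

Conditional on each chest, P(X ≤ 4): I: 0.184085; II: 0.998279.
By total probability, P(X ≤ 4) = 0.49·0.184085 + 0.51·0.998279 = 0.599324.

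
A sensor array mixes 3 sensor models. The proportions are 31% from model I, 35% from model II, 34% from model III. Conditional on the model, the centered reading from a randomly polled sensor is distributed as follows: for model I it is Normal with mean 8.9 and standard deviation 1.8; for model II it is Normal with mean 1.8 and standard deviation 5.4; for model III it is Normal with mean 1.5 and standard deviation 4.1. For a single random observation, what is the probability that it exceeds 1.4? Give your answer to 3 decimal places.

0.669

Conditional on each model, P(X > 1.4): I: 0.999985; II: 0.529524; III: 0.509729.
By total probability, P(X > 1.4) = 0.31·0.999985 + 0.35·0.529524 + 0.34·0.509729 = 0.668637.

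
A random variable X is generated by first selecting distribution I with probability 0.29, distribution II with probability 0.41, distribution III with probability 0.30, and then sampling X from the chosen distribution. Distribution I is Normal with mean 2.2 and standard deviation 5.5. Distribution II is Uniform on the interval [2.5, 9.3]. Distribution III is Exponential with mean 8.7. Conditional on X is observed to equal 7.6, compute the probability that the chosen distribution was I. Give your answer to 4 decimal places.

Likelihoods f(7.6 | ·): I: 0.0447945; II: 0.147059; III: 0.0479841.
Posterior ∝ prior × likelihood. Numerator for I: 0.29·0.0447945 = 0.0129904.
Normalizing constant: 0.29·0.0447945 + 0.41·0.147059 + 0.3·0.0479841 = 0.0876797.
P(I | observation) = 0.0129904 / 0.0876797 = 0.148157.

0.1482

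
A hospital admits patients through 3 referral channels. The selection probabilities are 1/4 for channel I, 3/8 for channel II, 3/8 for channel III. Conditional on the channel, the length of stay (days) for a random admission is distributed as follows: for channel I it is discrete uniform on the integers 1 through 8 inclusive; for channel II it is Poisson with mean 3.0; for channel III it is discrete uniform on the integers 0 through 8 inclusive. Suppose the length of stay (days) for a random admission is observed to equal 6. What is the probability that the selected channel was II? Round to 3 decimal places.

Likelihoods P(X=6 | ·): I: 0.125; II: 0.0504094; III: 0.111111.
Posterior ∝ prior × likelihood. Numerator for II: 0.375·0.0504094 = 0.0189035.
Normalizing constant: 0.25·0.125 + 0.375·0.0504094 + 0.375·0.111111 = 0.0918202.
P(II | observation) = 0.0189035 / 0.0918202 = 0.205875.

0.206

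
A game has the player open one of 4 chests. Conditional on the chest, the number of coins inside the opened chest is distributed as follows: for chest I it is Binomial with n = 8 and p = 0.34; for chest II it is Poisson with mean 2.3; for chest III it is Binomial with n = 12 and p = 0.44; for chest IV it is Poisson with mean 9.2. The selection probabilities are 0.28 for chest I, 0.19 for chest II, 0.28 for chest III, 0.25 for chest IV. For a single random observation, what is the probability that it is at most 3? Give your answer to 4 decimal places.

0.4022

Conditional on each chest, P(X ≤ 3): I: 0.72756; II: 0.799347; III: 0.150176; IV: 0.0184196.
By total probability, P(X ≤ 3) = 0.28·0.72756 + 0.19·0.799347 + 0.28·0.150176 + 0.25·0.0184196 = 0.402247.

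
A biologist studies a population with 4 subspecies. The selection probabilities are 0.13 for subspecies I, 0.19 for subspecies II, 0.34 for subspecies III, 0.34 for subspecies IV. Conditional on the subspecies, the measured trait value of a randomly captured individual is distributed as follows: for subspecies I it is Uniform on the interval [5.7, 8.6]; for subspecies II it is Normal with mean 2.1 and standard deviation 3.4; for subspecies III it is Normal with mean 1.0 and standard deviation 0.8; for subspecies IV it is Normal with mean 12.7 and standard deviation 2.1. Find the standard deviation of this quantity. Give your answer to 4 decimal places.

Per component, I: μ=7.15, E[X²]=51.8233; II: μ=2.1, E[X²]=15.97; III: μ=1, E[X²]=1.64; IV: μ=12.7, E[X²]=165.7.
E[X] = 0.13·7.15 + 0.19·2.1 + 0.34·1 + 0.34·12.7 = 5.9865.
E[X²] = 0.13·51.8233 + 0.19·15.97 + 0.34·1.64 + 0.34·165.7 = 66.6669.
Var(X) = E[X²] − (E[X])² = 66.6669 − 35.8382 = 30.8288.
SD(X) = √30.8288 = 5.55236.

5.5524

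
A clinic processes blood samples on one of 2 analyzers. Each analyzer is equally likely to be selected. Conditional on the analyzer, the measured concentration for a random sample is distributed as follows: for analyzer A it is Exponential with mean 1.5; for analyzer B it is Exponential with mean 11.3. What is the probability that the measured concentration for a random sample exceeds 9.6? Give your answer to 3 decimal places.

Conditional on each analyzer, P(X > 9.6): A: 0.00166156; B: 0.427604.
By total probability, P(X > 9.6) = 0.5·0.00166156 + 0.5·0.427604 = 0.214633.

0.215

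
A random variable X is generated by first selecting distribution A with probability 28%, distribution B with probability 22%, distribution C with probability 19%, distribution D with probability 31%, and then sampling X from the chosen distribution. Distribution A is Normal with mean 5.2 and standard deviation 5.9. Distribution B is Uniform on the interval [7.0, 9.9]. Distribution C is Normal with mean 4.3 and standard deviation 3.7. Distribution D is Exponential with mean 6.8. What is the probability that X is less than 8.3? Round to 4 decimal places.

0.6767

Conditional on each component, P(X < 8.3): A: 0.700356; B: 0.448276; C: 0.860169; D: 0.704943.
By total probability, P(X < 8.3) = 0.28·0.700356 + 0.22·0.448276 + 0.19·0.860169 + 0.31·0.704943 = 0.676685.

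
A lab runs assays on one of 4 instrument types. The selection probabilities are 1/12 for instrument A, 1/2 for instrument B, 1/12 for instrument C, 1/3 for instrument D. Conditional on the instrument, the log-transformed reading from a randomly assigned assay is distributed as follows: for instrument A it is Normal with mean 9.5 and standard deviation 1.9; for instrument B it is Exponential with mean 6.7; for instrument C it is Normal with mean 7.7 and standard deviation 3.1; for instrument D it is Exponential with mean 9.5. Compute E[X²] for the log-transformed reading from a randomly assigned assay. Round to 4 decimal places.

118.6200

For each component E[X²] = Var + (mean)², giving A: 93.86; B: 89.78; C: 68.9; D: 180.5.
Overall E[X²] = 0.0833333·93.86 + 0.5·89.78 + 0.0833333·68.9 + 0.333333·180.5 = 118.62.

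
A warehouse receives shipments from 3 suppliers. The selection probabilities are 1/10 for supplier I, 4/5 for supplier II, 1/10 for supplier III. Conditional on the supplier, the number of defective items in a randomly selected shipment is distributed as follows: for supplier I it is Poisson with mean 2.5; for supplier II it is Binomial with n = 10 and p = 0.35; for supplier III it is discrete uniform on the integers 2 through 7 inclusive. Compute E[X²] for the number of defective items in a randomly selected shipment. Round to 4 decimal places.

14.8117

For each component E[X²] = Var + (mean)², giving I: 8.75; II: 14.525; III: 23.1667.
Overall E[X²] = 0.1·8.75 + 0.8·14.525 + 0.1·23.1667 = 14.8117.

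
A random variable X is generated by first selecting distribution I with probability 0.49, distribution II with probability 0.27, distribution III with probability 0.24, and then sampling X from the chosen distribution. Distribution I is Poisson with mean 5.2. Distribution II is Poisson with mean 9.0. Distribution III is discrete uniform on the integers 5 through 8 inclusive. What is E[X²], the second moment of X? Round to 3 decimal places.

50.538

For each component E[X²] = Var + (mean)², giving I: 32.24; II: 90; III: 43.5.
Overall E[X²] = 0.49·32.24 + 0.27·90 + 0.24·43.5 = 50.5376.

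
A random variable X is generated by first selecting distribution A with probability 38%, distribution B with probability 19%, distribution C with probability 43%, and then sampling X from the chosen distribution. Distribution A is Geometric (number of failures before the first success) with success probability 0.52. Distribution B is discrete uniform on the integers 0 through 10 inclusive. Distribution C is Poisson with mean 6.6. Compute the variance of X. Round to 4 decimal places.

12.0877

Per component, A: μ=0.923077, E[X²]=2.62722; B: μ=5, E[X²]=35; C: μ=6.6, E[X²]=50.16.
E[X] = 0.38·0.923077 + 0.19·5 + 0.43·6.6 = 4.13877.
E[X²] = 0.38·2.62722 + 0.19·35 + 0.43·50.16 = 29.2171.
Var(X) = E[X²] − (E[X])² = 29.2171 − 17.1294 = 12.0877.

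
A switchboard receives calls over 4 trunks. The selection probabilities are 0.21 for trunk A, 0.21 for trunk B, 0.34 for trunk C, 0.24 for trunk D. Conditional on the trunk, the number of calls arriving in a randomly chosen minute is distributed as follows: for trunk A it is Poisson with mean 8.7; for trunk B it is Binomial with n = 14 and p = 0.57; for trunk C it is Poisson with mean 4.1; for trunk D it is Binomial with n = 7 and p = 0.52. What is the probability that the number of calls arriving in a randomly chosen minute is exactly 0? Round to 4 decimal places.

Conditional on each trunk, P(X = 0): A: 0.000166586; B: 7.38854e-06; C: 0.0165727; D: 0.00587068.
By total probability, P(X = 0) = 0.21·0.000166586 + 0.21·7.38854e-06 + 0.34·0.0165727 + 0.24·0.00587068 = 0.00708021.

0.0071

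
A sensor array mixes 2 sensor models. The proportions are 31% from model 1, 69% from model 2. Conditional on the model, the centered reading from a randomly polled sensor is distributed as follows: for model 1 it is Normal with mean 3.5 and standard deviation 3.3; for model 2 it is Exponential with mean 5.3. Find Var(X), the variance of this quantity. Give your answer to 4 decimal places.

23.4510

Per component, 1: μ=3.5, E[X²]=23.14; 2: μ=5.3, E[X²]=56.18.
E[X] = 0.31·3.5 + 0.69·5.3 = 4.742.
E[X²] = 0.31·23.14 + 0.69·56.18 = 45.9376.
Var(X) = E[X²] − (E[X])² = 45.9376 − 22.4866 = 23.451.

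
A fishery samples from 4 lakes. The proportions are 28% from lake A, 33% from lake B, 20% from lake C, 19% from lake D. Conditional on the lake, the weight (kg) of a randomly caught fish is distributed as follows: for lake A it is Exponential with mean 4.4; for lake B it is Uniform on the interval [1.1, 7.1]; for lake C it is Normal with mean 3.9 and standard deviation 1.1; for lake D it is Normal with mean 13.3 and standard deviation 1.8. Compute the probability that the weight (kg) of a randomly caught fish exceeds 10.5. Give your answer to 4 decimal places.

Conditional on each lake, P(X > 10.5): A: 0.0919635; B: 0; C: 9.86588e-10; D: 0.940093.
By total probability, P(X > 10.5) = 0.28·0.0919635 + 0.33·0 + 0.2·9.86588e-10 + 0.19·0.940093 = 0.204367.

0.2044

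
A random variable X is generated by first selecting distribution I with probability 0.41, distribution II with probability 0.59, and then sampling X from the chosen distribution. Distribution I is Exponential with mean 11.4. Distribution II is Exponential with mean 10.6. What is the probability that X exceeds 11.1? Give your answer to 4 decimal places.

Conditional on each component, P(X > 11.1): I: 0.377689; II: 0.35093.
By total probability, P(X > 11.1) = 0.41·0.377689 + 0.59·0.35093 = 0.361901.

0.3619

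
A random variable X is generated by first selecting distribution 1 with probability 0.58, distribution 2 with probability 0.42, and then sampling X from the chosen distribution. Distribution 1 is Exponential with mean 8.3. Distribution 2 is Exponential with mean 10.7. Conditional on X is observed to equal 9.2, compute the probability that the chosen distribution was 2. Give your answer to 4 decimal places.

Likelihoods f(9.2 | ·): 1: 0.0397681; 2: 0.0395553.
Posterior ∝ prior × likelihood. Numerator for 2: 0.42·0.0395553 = 0.0166132.
Normalizing constant: 0.58·0.0397681 + 0.42·0.0395553 = 0.0396787.
P(2 | observation) = 0.0166132 / 0.0396787 = 0.418693.

0.4187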